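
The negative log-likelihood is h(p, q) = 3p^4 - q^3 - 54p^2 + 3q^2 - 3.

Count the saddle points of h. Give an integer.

h separates as a function of p plus a function of q, so ∇h=0 decouples.
∂h/∂p = 12p(p - 3)(p + 3) = 0 at p ∈ {-3, 0, 3}; ∂h/∂q = -3q(q - 2) = 0 at q ∈ {0, 2}.
The Hessian is diagonal: diag(h_pp, h_qq). Second derivatives: h_pp(-3)=216, h_pp(0)=-108, h_pp(3)=216; h_qq(0)=6, h_qq(2)=-6.
Saddle points occur where the two diagonal entries have opposite signs: (-3, 2), (0, 0), (3, 2). Count: 3.

3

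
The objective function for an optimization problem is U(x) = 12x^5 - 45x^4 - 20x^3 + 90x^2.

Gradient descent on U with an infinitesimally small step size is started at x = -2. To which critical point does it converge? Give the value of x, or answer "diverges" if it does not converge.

U'(x) = 60x(x - 3)(x - 1)(x + 1), so U'(-2) = 1800.
Gradient descent moves in the -U' direction, i.e. x is decreasing.
There is no critical point below x=-2, and U' keeps the same sign, so the iterate runs off to −∞.

diverges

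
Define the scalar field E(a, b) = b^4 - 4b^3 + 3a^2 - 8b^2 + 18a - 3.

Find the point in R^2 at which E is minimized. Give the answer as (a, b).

E(a,b) separates as P(a) + Q(b) − 3, so its minimum is min P + min Q − 3.
P'(a) = 6a + 18 vanishes at a ∈ {-3}; Q'(b) = 4b(b - 4)(b + 1) vanishes at b ∈ {-1, 0, 4}.
Local minima of P (where P''>0): P(-3)=-27. Local minima of Q: Q(-1)=-3, Q(4)=-128.
So the global minimum of E is P(-3) + Q(4) − 3 = -27 − 128 − 3 = -158, attained at (-3, 4).

(-3, 4)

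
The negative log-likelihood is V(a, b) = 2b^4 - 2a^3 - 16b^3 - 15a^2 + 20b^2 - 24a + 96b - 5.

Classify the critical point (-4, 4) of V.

The mixed partial ∂²V/∂a∂b is 0, so the Hessian at any point is diag(V_aa, V_bb) = diag(-6(2a + 5), 8(3b^2 - 12b + 5)).
At (-4, 4): H = diag(18, 40).
Both eigenvalues are positive, so H is positive definite: a local minimum.

local minimum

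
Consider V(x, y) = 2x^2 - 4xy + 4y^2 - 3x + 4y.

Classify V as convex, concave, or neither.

V is quadratic, so its Hessian is the constant matrix H = [[4, -4], [-4, 8]].
det(H) = 16, tr(H) = 12.
det(H) > 0 and tr(H) > 0, so H is positive definite everywhere: convex.

convex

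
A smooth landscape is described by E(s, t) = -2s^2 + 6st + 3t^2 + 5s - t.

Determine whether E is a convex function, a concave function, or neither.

E is quadratic, so its Hessian is the constant matrix H = [[-4, 6], [6, 6]].
det(H) = -60, tr(H) = 2.
det(H) < 0, so H is indefinite: neither convex nor concave.

neither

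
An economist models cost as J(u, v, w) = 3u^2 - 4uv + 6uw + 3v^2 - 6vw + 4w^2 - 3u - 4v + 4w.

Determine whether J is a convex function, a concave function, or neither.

convex

J is quadratic, so its Hessian is the constant matrix H = [[6, -4, 6], [-4, 6, -6], [6, -6, 8]].
Leading principal minors: 6, 20, 16.
All positive ⇒ H ≻ 0 ⇒ convex.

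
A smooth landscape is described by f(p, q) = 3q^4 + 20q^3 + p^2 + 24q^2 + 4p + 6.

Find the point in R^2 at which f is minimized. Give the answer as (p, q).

f(p,q) separates as A(p) + B(q) + 6, so its minimum is min A + min B + 6.
A'(p) = 2p + 4 vanishes at p ∈ {-2}; B'(q) = 12q(q + 1)(q + 4) vanishes at q ∈ {-4, -1, 0}.
Local minima of A (where A''>0): A(-2)=-4. Local minima of B: B(-4)=-128, B(0)=0.
So the global minimum of f is A(-2) + B(-4) + 6 = -4 − 128 + 6 = -126, attained at (-2, -4).

(-2, -4)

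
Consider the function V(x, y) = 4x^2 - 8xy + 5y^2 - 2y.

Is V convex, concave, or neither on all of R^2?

convex

V is quadratic, so its Hessian is the constant matrix H = [[8, -8], [-8, 10]].
det(H) = 16, tr(H) = 18.
det(H) > 0 and tr(H) > 0, so H is positive definite everywhere: convex.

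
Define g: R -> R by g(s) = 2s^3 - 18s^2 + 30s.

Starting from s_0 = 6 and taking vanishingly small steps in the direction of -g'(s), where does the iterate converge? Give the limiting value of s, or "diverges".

5

g'(s) = 6(s - 5)(s - 1), so g'(6) = 30.
Gradient descent moves in the -g' direction, i.e. s is decreasing.
The nearest critical point in that direction is s = 5, where g'' = 24 > 0 (a local minimum). The iterate converges there.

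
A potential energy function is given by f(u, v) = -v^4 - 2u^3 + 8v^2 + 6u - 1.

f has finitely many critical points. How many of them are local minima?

1

f separates as a function of u plus a function of v, so ∇f=0 decouples.
∂f/∂u = -6(u - 1)(u + 1) = 0 at u ∈ {-1, 1}; ∂f/∂v = -4v(v - 2)(v + 2) = 0 at v ∈ {-2, 0, 2}.
The Hessian is diagonal: diag(f_uu, f_vv). Second derivatives: f_uu(-1)=12, f_uu(1)=-12; f_vv(-2)=-32, f_vv(0)=16, f_vv(2)=-32.
Local minima occur where both diagonal entries positive: (-1, 0). Count: 1.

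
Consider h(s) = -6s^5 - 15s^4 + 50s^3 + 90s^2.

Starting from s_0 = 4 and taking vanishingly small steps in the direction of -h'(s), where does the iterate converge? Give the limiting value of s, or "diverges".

diverges

h'(s) = -30s(s - 2)(s + 1)(s + 3), so h'(4) = -8400.
Gradient descent moves in the -h' direction, i.e. s is increasing.
There is no critical point above s=4, and h' keeps the same sign, so the iterate runs off to +∞.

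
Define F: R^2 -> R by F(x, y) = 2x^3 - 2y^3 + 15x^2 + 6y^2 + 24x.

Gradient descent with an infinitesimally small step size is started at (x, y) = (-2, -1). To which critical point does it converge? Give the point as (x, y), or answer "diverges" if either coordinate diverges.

(-1, 0)

F is separable, so gradient descent decouples: x follows -∂F/∂x, y follows -∂F/∂y.
∂F/∂x = 6(x + 1)(x + 4); at x=-2 this is -12, so x increases.
∂F/∂y = -6y(y - 2); at y=-1 this is -18, so y increases.
x converges to its nearest critical value -1 (a local min of the x-part); y converges to 0. The iterate converges to (-1, 0).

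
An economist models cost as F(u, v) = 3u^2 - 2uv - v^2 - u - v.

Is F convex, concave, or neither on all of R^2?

neither

F is quadratic, so its Hessian is the constant matrix H = [[6, -2], [-2, -2]].
det(H) = -16, tr(H) = 4.
det(H) < 0, so H is indefinite: neither convex nor concave.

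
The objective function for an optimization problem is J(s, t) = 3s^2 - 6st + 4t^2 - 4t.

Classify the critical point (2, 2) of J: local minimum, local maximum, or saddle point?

The Hessian of J is constant: H = [[6, -6], [-6, 8]].
det(H) = 6·8 − (-6)² = 12.
det(H) > 0 and tr(H) = 14 > 0, so H is positive definite and the point is a local minimum.

local minimum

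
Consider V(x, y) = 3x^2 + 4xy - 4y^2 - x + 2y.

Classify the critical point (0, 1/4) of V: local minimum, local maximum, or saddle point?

saddle point

The Hessian of V is constant: H = [[6, 4], [4, -8]].
det(H) = 6·(-8) − 4² = -64.
Since det(H) < 0, H is indefinite and the critical point is a saddle point.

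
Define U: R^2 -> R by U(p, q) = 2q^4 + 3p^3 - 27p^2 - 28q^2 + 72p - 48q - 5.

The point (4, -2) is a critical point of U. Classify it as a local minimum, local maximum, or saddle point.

local minimum

The mixed partial ∂²U/∂p∂q is 0, so the Hessian at any point is diag(U_pp, U_qq) = diag(18(p - 3), 8(3q^2 - 7)).
At (4, -2): H = diag(18, 40).
Both eigenvalues are positive, so H is positive definite: a local minimum.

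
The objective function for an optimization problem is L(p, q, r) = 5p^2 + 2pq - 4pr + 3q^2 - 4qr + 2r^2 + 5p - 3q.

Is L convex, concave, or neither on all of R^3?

convex

L is quadratic, so its Hessian is the constant matrix H = [[10, 2, -4], [2, 6, -4], [-4, -4, 4]].
Leading principal minors: 10, 56, 32.
All positive ⇒ H ≻ 0 ⇒ convex.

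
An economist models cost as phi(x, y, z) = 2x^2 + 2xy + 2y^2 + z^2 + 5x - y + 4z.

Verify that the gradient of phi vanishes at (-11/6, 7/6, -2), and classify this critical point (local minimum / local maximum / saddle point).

∇phi = (4x + 2y + 5, 2x + 4y - 1, 2z + 4); substituting (-11/6, 7/6, -2) gives ∇phi = (0, 0, 0), so (-11/6, 7/6, -2) is indeed a critical point.
The Hessian is constant: H = [[4, 2, 0], [2, 4, 0], [0, 0, 2]].
Leading principal minors: Δ₁ = 4, Δ₂ = 12, Δ₃ = 24.
All leading minors are positive, so H is positive definite: a local minimum.

local minimum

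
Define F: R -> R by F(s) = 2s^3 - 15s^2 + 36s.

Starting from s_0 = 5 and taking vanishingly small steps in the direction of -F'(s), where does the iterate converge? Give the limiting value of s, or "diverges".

F'(s) = 6(s - 3)(s - 2), so F'(5) = 36.
Gradient descent moves in the -F' direction, i.e. s is decreasing.
The nearest critical point in that direction is s = 3, where F'' = 6 > 0 (a local minimum). The iterate converges there.

3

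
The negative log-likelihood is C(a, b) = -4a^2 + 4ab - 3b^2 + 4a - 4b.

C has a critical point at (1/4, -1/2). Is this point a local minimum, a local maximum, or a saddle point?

local maximum

The Hessian of C is constant: H = [[-8, 4], [4, -6]].
det(H) = (-8)·(-6) − 4² = 32.
det(H) > 0 and tr(H) = -14 < 0, so H is negative definite and the point is a local maximum.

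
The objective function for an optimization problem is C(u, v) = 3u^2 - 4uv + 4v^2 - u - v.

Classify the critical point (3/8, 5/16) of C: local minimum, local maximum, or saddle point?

The Hessian of C is constant: H = [[6, -4], [-4, 8]].
det(H) = 6·8 − (-4)² = 32.
det(H) > 0 and tr(H) = 14 > 0, so H is positive definite and the point is a local minimum.

local minimum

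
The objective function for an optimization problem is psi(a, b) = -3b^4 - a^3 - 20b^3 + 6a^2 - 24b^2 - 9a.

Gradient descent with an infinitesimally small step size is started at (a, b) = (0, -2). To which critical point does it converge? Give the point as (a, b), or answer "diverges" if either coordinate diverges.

(1, -1)

psi is separable, so gradient descent decouples: a follows -∂psi/∂a, b follows -∂psi/∂b.
∂psi/∂a = -3(a - 3)(a - 1); at a=0 this is -9, so a increases.
∂psi/∂b = -12b(b + 1)(b + 4); at b=-2 this is -48, so b increases.
a converges to its nearest critical value 1 (a local min of the a-part); b converges to -1. The iterate converges to (1, -1).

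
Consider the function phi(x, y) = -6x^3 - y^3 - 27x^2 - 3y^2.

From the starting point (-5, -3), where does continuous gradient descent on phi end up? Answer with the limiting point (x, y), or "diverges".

phi is separable, so gradient descent decouples: x follows -∂phi/∂x, y follows -∂phi/∂y.
∂phi/∂x = -18x(x + 3); at x=-5 this is -180, so x increases.
∂phi/∂y = -3y(y + 2); at y=-3 this is -9, so y increases.
x converges to its nearest critical value -3 (a local min of the x-part); y converges to -2. The iterate converges to (-3, -2).

(-3, -2)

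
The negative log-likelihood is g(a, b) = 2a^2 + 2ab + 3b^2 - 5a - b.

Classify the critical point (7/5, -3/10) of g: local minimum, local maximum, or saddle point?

local minimum

The Hessian of g is constant: H = [[4, 2], [2, 6]].
det(H) = 4·6 − 2² = 20.
det(H) > 0 and tr(H) = 10 > 0, so H is positive definite and the point is a local minimum.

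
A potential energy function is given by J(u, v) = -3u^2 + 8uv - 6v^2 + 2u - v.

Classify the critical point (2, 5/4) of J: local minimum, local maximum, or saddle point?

local maximum

The Hessian of J is constant: H = [[-6, 8], [8, -12]].
det(H) = (-6)·(-12) − 8² = 8.
det(H) > 0 and tr(H) = -18 < 0, so H is negative definite and the point is a local maximum.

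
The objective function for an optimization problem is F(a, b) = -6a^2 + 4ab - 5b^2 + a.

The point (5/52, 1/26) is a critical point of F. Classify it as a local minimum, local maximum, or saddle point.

local maximum

The Hessian of F is constant: H = [[-12, 4], [4, -10]].
det(H) = (-12)·(-10) − 4² = 104.
det(H) > 0 and tr(H) = -22 < 0, so H is negative definite and the point is a local maximum.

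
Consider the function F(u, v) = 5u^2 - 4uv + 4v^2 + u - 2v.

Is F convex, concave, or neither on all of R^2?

F is quadratic, so its Hessian is the constant matrix H = [[10, -4], [-4, 8]].
det(H) = 64, tr(H) = 18.
det(H) > 0 and tr(H) > 0, so H is positive definite everywhere: convex.

convex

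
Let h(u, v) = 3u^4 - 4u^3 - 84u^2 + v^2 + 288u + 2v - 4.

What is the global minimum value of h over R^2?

h(u,v) separates as P(u) + Q(v) − 4, so its minimum is min P + min Q − 4.
P'(u) = 12(u - 3)(u - 2)(u + 4) vanishes at u ∈ {-4, 2, 3}; Q'(v) = 2v + 2 vanishes at v ∈ {-1}.
Local minima of P (where P''>0): P(-4)=-1472, P(3)=243. Local minima of Q: Q(-1)=-1.
So the global minimum of h is P(-4) + Q(-1) − 4 = -1472 − 1 − 4 = -1477, attained at (-4, -1).

-1477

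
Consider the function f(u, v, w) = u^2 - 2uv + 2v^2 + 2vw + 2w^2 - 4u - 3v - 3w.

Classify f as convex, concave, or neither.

convex

f is quadratic, so its Hessian is the constant matrix H = [[2, -2, 0], [-2, 4, 2], [0, 2, 4]].
Leading principal minors: 2, 4, 8.
All positive ⇒ H ≻ 0 ⇒ convex.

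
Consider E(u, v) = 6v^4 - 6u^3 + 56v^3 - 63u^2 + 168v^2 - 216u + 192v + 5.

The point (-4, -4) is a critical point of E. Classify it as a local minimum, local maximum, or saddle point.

The mixed partial ∂²E/∂u∂v is 0, so the Hessian at any point is diag(E_uu, E_vv) = diag(-18(2u + 7), 24(3v^2 + 14v + 14)).
At (-4, -4): H = diag(18, 144).
Both eigenvalues are positive, so H is positive definite: a local minimum.

local minimum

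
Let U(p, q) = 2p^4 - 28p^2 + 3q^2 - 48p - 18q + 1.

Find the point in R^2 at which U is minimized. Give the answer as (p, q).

U(p,q) separates as A(p) + B(q) + 1, so its minimum is min A + min B + 1.
A'(p) = 8(p - 3)(p + 1)(p + 2) vanishes at p ∈ {-2, -1, 3}; B'(q) = 6q - 18 vanishes at q ∈ {3}.
Local minima of A (where A''>0): A(-2)=16, A(3)=-234. Local minima of B: B(3)=-27.
So the global minimum of U is A(3) + B(3) + 1 = -234 − 27 + 1 = -260, attained at (3, 3).

(3, 3)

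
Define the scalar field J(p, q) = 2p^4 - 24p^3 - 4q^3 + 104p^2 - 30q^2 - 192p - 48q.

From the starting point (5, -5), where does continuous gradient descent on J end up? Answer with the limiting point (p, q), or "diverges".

J is separable, so gradient descent decouples: p follows -∂J/∂p, q follows -∂J/∂q.
∂J/∂p = 8(p - 4)(p - 3)(p - 2); at p=5 this is 48, so p decreases.
∂J/∂q = -12(q + 1)(q + 4); at q=-5 this is -48, so q increases.
p converges to its nearest critical value 4 (a local min of the p-part); q converges to -4. The iterate converges to (4, -4).

(4, -4)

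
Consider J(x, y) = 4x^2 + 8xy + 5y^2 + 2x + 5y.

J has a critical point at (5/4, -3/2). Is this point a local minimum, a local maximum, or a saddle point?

local minimum

The Hessian of J is constant: H = [[8, 8], [8, 10]].
det(H) = 8·10 − 8² = 16.
det(H) > 0 and tr(H) = 18 > 0, so H is positive definite and the point is a local minimum.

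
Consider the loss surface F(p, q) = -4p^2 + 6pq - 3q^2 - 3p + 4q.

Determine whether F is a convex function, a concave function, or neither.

concave

F is quadratic, so its Hessian is the constant matrix H = [[-8, 6], [6, -6]].
det(H) = 12, tr(H) = -14.
det(H) > 0 and tr(H) < 0, so H is negative definite everywhere: concave.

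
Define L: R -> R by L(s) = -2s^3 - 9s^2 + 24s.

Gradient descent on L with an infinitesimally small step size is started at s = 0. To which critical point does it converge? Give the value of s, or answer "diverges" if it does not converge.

L'(s) = -6(s - 1)(s + 4), so L'(0) = 24.
Gradient descent moves in the -L' direction, i.e. s is decreasing.
The nearest critical point in that direction is s = -4, where L'' = 30 > 0 (a local minimum). The iterate converges there.

-4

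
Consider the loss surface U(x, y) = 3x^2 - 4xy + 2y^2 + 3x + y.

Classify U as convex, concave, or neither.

convex

U is quadratic, so its Hessian is the constant matrix H = [[6, -4], [-4, 4]].
det(H) = 8, tr(H) = 10.
det(H) > 0 and tr(H) > 0, so H is positive definite everywhere: convex.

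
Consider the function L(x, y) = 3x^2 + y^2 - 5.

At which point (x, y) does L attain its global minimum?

(0, 0)

L(x,y) separates as P(x) + Q(y) − 5, so its minimum is min P + min Q − 5.
P'(x) = 6x vanishes at x ∈ {0}; Q'(y) = 2y vanishes at y ∈ {0}.
Local minima of P (where P''>0): P(0)=0. Local minima of Q: Q(0)=0.
So the global minimum of L is P(0) + Q(0) − 5 = 0 + 0 − 5 = -5, attained at (0, 0).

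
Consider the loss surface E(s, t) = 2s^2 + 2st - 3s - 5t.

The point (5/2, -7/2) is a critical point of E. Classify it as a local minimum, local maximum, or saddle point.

The Hessian of E is constant: H = [[4, 2], [2, 0]].
det(H) = 4·0 − 2² = -4.
Since det(H) < 0, H is indefinite and the critical point is a saddle point.

saddle point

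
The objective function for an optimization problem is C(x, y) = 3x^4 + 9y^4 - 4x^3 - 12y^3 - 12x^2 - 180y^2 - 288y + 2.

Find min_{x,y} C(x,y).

C(x,y) separates as P(x) + Q(y) + 2, so its minimum is min P + min Q + 2.
P'(x) = 12x(x - 2)(x + 1) vanishes at x ∈ {-1, 0, 2}; Q'(y) = 36(y - 4)(y + 1)(y + 2) vanishes at y ∈ {-2, -1, 4}.
Local minima of P (where P''>0): P(-1)=-5, P(2)=-32. Local minima of Q: Q(-2)=96, Q(4)=-2496.
So the global minimum of C is P(2) + Q(4) + 2 = -32 − 2496 + 2 = -2526, attained at (2, 4).

-2526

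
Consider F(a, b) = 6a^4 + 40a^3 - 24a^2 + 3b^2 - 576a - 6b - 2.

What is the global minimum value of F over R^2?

F(a,b) separates as P(a) + Q(b) − 2, so its minimum is min P + min Q − 2.
P'(a) = 24(a - 2)(a + 3)(a + 4) vanishes at a ∈ {-4, -3, 2}; Q'(b) = 6b - 6 vanishes at b ∈ {1}.
Local minima of P (where P''>0): P(-4)=896, P(2)=-832. Local minima of Q: Q(1)=-3.
So the global minimum of F is P(2) + Q(1) − 2 = -832 − 3 − 2 = -837, attained at (2, 1).

-837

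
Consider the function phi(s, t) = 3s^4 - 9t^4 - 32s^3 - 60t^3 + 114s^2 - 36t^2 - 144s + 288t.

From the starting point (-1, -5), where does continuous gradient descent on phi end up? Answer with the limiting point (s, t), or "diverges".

diverges

phi is separable, so gradient descent decouples: s follows -∂phi/∂s, t follows -∂phi/∂t.
∂phi/∂s = 12(s - 4)(s - 3)(s - 1); at s=-1 this is -480, so s increases.
∂phi/∂t = -36(t - 1)(t + 2)(t + 4); at t=-5 this is 648, so t decreases.
The t-coordinate has no critical point in that direction and runs off to infinity.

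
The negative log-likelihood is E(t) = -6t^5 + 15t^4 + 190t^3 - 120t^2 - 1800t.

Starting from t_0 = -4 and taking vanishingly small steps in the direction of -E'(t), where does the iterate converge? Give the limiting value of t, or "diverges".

E'(t) = -30(t - 5)(t - 2)(t + 2)(t + 3), so E'(-4) = -3240.
Gradient descent moves in the -E' direction, i.e. t is increasing.
The nearest critical point in that direction is t = -3, where E'' = 1200 > 0 (a local minimum). The iterate converges there.

-3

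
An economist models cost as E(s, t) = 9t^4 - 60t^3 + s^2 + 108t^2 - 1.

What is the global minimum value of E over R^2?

-1

E(s,t) separates as P(s) + Q(t) − 1, so its minimum is min P + min Q − 1.
P'(s) = 2s vanishes at s ∈ {0}; Q'(t) = 36t(t - 3)(t - 2) vanishes at t ∈ {0, 2, 3}.
Local minima of P (where P''>0): P(0)=0. Local minima of Q: Q(0)=0, Q(3)=81.
So the global minimum of E is P(0) + Q(0) − 1 = 0 + 0 − 1 = -1, attained at (0, 0).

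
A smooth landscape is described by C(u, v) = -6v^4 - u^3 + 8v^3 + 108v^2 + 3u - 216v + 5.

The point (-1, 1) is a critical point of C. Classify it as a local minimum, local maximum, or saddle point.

The mixed partial ∂²C/∂u∂v is 0, so the Hessian at any point is diag(C_uu, C_vv) = diag(-6u, 24(-3v^2 + 2v + 9)).
At (-1, 1): H = diag(6, 192).
Both eigenvalues are positive, so H is positive definite: a local minimum.

local minimum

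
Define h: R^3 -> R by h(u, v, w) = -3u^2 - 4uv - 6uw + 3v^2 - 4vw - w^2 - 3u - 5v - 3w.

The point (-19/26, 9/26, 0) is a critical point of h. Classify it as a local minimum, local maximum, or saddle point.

saddle point

The Hessian is constant: H = [[-6, -4, -6], [-4, 6, -4], [-6, -4, -2]].
Leading principal minors: Δ₁ = -6, Δ₂ = -52, Δ₃ = -208.
The minors fit neither the all-positive nor the alternating-sign pattern, so H is indefinite: a saddle point.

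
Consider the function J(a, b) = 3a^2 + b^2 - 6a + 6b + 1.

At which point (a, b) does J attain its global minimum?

J(a,b) separates as P(a) + Q(b) + 1, so its minimum is min P + min Q + 1.
P'(a) = 6a - 6 vanishes at a ∈ {1}; Q'(b) = 2b + 6 vanishes at b ∈ {-3}.
Local minima of P (where P''>0): P(1)=-3. Local minima of Q: Q(-3)=-9.
So the global minimum of J is P(1) + Q(-3) + 1 = -3 − 9 + 1 = -11, attained at (1, -3).

(1, -3)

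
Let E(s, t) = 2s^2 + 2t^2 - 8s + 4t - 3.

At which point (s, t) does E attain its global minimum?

(2, -1)

E(s,t) separates as P(s) + Q(t) − 3, so its minimum is min P + min Q − 3.
P'(s) = 4s - 8 vanishes at s ∈ {2}; Q'(t) = 4(t + 1) vanishes at t ∈ {-1}.
Local minima of P (where P''>0): P(2)=-8. Local minima of Q: Q(-1)=-2.
So the global minimum of E is P(2) + Q(-1) − 3 = -8 − 2 − 3 = -13, attained at (2, -1).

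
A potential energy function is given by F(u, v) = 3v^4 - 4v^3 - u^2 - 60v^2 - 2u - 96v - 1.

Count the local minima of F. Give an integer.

F separates as a function of u plus a function of v, so ∇F=0 decouples.
∂F/∂u = -2(u + 1) = 0 at u ∈ {-1}; ∂F/∂v = 12(v - 4)(v + 1)(v + 2) = 0 at v ∈ {-2, -1, 4}.
The Hessian is diagonal: diag(F_uu, F_vv). Second derivatives: F_uu(-1)=-2; F_vv(-2)=72, F_vv(-1)=-60, F_vv(4)=360.
Local minima occur where both diagonal entries positive: none. Count: 0.

0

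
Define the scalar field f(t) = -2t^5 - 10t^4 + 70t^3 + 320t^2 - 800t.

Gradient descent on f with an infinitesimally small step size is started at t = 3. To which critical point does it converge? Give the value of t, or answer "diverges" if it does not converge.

1

f'(t) = -10(t - 4)(t - 1)(t + 4)(t + 5), so f'(3) = 1120.
Gradient descent moves in the -f' direction, i.e. t is decreasing.
The nearest critical point in that direction is t = 1, where f'' = 900 > 0 (a local minimum). The iterate converges there.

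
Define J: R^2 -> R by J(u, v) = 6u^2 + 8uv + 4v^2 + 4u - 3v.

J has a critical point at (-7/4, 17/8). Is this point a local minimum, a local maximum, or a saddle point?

The Hessian of J is constant: H = [[12, 8], [8, 8]].
det(H) = 12·8 − 8² = 32.
det(H) > 0 and tr(H) = 20 > 0, so H is positive definite and the point is a local minimum.

local minimum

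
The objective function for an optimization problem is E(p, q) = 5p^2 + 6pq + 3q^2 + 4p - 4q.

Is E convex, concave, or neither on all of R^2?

E is quadratic, so its Hessian is the constant matrix H = [[10, 6], [6, 6]].
det(H) = 24, tr(H) = 16.
det(H) > 0 and tr(H) > 0, so H is positive definite everywhere: convex.

convex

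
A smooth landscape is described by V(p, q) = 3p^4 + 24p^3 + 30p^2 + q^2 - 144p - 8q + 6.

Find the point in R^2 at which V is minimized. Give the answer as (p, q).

(1, 4)

V(p,q) separates as A(p) + B(q) + 6, so its minimum is min A + min B + 6.
A'(p) = 12(p - 1)(p + 3)(p + 4) vanishes at p ∈ {-4, -3, 1}; B'(q) = 2q - 8 vanishes at q ∈ {4}.
Local minima of A (where A''>0): A(-4)=288, A(1)=-87. Local minima of B: B(4)=-16.
So the global minimum of V is A(1) + B(4) + 6 = -87 − 16 + 6 = -97, attained at (1, 4).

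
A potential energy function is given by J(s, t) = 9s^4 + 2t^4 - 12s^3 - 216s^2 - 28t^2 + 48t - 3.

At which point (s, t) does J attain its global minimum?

J(s,t) separates as P(s) + Q(t) − 3, so its minimum is min P + min Q − 3.
P'(s) = 36s(s - 4)(s + 3) vanishes at s ∈ {-3, 0, 4}; Q'(t) = 8(t - 2)(t - 1)(t + 3) vanishes at t ∈ {-3, 1, 2}.
Local minima of P (where P''>0): P(-3)=-891, P(4)=-1920. Local minima of Q: Q(-3)=-234, Q(2)=16.
So the global minimum of J is P(4) + Q(-3) − 3 = -1920 − 234 − 3 = -2157, attained at (4, -3).

(4, -3)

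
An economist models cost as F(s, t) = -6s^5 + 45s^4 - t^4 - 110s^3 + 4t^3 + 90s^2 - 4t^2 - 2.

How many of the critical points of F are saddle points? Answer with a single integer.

6

F separates as a function of s plus a function of t, so ∇F=0 decouples.
∂F/∂s = -30s(s - 3)(s - 2)(s - 1) = 0 at s ∈ {0, 1, 2, 3}; ∂F/∂t = -4t(t - 2)(t - 1) = 0 at t ∈ {0, 1, 2}.
The Hessian is diagonal: diag(F_ss, F_tt). Second derivatives: F_ss(0)=180, F_ss(1)=-60, F_ss(2)=60, F_ss(3)=-180; F_tt(0)=-8, F_tt(1)=4, F_tt(2)=-8.
Saddle points occur where the two diagonal entries have opposite signs: (0, 0), (0, 2), (1, 1), (2, 0), (2, 2), (3, 1). Count: 6.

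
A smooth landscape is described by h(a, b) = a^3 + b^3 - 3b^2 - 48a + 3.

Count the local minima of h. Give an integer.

h separates as a function of a plus a function of b, so ∇h=0 decouples.
∂h/∂a = 3(a - 4)(a + 4) = 0 at a ∈ {-4, 4}; ∂h/∂b = 3b(b - 2) = 0 at b ∈ {0, 2}.
The Hessian is diagonal: diag(h_aa, h_bb). Second derivatives: h_aa(-4)=-24, h_aa(4)=24; h_bb(0)=-6, h_bb(2)=6.
Local minima occur where both diagonal entries positive: (4, 2). Count: 1.

1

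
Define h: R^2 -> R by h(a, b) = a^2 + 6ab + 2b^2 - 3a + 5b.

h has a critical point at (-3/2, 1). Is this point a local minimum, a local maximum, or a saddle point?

The Hessian of h is constant: H = [[2, 6], [6, 4]].
det(H) = 2·4 − 6² = -28.
Since det(H) < 0, H is indefinite and the critical point is a saddle point.

saddle point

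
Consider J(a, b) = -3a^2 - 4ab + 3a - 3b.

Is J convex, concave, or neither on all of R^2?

J is quadratic, so its Hessian is the constant matrix H = [[-6, -4], [-4, 0]].
det(H) = -16, tr(H) = -6.
det(H) < 0, so H is indefinite: neither convex nor concave.

neither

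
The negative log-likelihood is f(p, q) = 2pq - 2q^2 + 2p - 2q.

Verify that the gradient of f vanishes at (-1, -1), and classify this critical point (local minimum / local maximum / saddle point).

saddle point

∇f = (2q + 2, 2p - 4q - 2); substituting (-1, -1) gives ∇f = (0, 0), so (-1, -1) is indeed a critical point.
The Hessian of f is constant: H = [[0, 2], [2, -4]].
det(H) = 0·(-4) − 2² = -4.
Since det(H) < 0, H is indefinite and the critical point is a saddle point.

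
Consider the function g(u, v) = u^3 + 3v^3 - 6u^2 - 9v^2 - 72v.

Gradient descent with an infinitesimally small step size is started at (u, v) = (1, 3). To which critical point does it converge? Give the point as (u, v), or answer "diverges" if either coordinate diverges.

g is separable, so gradient descent decouples: u follows -∂g/∂u, v follows -∂g/∂v.
∂g/∂u = 3u(u - 4); at u=1 this is -9, so u increases.
∂g/∂v = 9(v - 4)(v + 2); at v=3 this is -45, so v increases.
u converges to its nearest critical value 4 (a local min of the u-part); v converges to 4. The iterate converges to (4, 4).

(4, 4)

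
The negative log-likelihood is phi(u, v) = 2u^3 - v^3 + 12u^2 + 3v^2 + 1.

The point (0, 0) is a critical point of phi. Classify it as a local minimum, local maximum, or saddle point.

The mixed partial ∂²phi/∂u∂v is 0, so the Hessian at any point is diag(phi_uu, phi_vv) = diag(12(u + 2), 6(-v + 1)).
At (0, 0): H = diag(24, 6).
Both eigenvalues are positive, so H is positive definite: a local minimum.

local minimum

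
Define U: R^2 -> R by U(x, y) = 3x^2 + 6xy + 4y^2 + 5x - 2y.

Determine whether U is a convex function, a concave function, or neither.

U is quadratic, so its Hessian is the constant matrix H = [[6, 6], [6, 8]].
det(H) = 12, tr(H) = 14.
det(H) > 0 and tr(H) > 0, so H is positive definite everywhere: convex.

convex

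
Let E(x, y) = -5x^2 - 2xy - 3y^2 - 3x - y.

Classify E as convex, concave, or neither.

E is quadratic, so its Hessian is the constant matrix H = [[-10, -2], [-2, -6]].
det(H) = 56, tr(H) = -16.
det(H) > 0 and tr(H) < 0, so H is negative definite everywhere: concave.

concave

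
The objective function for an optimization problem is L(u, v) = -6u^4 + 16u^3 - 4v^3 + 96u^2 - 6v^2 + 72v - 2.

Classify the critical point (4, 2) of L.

local maximum

The mixed partial ∂²L/∂u∂v is 0, so the Hessian at any point is diag(L_uu, L_vv) = diag(24(-3u^2 + 4u + 8), -12(2v + 1)).
At (4, 2): H = diag(-576, -60).
Both eigenvalues are negative, so H is negative definite: a local maximum.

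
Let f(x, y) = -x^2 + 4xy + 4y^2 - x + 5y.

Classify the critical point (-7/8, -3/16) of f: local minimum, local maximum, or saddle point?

The Hessian of f is constant: H = [[-2, 4], [4, 8]].
det(H) = (-2)·8 − 4² = -32.
Since det(H) < 0, H is indefinite and the critical point is a saddle point.

saddle point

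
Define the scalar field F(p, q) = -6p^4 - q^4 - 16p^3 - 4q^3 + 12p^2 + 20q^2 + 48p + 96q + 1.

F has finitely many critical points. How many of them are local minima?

1

F separates as a function of p plus a function of q, so ∇F=0 decouples.
∂F/∂p = -24(p - 1)(p + 1)(p + 2) = 0 at p ∈ {-2, -1, 1}; ∂F/∂q = -4(q - 3)(q + 2)(q + 4) = 0 at q ∈ {-4, -2, 3}.
The Hessian is diagonal: diag(F_pp, F_qq). Second derivatives: F_pp(-2)=-72, F_pp(-1)=48, F_pp(1)=-144; F_qq(-4)=-56, F_qq(-2)=40, F_qq(3)=-140.
Local minima occur where both diagonal entries positive: (-1, -2). Count: 1.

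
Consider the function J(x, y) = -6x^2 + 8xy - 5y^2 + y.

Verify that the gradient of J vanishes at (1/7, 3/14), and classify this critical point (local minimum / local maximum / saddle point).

local maximum

∇J = (-12x + 8y, 8x - 10y + 1); substituting (1/7, 3/14) gives ∇J = (0, 0), so (1/7, 3/14) is indeed a critical point.
The Hessian of J is constant: H = [[-12, 8], [8, -10]].
det(H) = (-12)·(-10) − 8² = 56.
det(H) > 0 and tr(H) = -22 < 0, so H is negative definite and the point is a local maximum.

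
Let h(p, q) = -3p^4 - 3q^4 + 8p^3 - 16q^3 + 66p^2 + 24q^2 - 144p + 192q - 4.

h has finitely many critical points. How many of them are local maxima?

h separates as a function of p plus a function of q, so ∇h=0 decouples.
∂h/∂p = -12(p - 4)(p - 1)(p + 3) = 0 at p ∈ {-3, 1, 4}; ∂h/∂q = -12(q - 2)(q + 2)(q + 4) = 0 at q ∈ {-4, -2, 2}.
The Hessian is diagonal: diag(h_pp, h_qq). Second derivatives: h_pp(-3)=-336, h_pp(1)=144, h_pp(4)=-252; h_qq(-4)=-144, h_qq(-2)=96, h_qq(2)=-288.
Local maxima occur where both diagonal entries negative: (-3, -4), (-3, 2), (4, -4), (4, 2). Count: 4.

4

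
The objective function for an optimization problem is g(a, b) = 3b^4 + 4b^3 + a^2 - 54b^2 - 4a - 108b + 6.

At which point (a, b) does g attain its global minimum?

(2, 3)

g(a,b) separates as P(a) + Q(b) + 6, so its minimum is min P + min Q + 6.
P'(a) = 2a - 4 vanishes at a ∈ {2}; Q'(b) = 12(b - 3)(b + 1)(b + 3) vanishes at b ∈ {-3, -1, 3}.
Local minima of P (where P''>0): P(2)=-4. Local minima of Q: Q(-3)=-27, Q(3)=-459.
So the global minimum of g is P(2) + Q(3) + 6 = -4 − 459 + 6 = -457, attained at (2, 3).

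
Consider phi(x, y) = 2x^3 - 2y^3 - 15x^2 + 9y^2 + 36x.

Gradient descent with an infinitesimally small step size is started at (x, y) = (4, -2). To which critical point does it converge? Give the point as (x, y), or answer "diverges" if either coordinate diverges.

(3, 0)

phi is separable, so gradient descent decouples: x follows -∂phi/∂x, y follows -∂phi/∂y.
∂phi/∂x = 6(x - 3)(x - 2); at x=4 this is 12, so x decreases.
∂phi/∂y = -6y(y - 3); at y=-2 this is -60, so y increases.
x converges to its nearest critical value 3 (a local min of the x-part); y converges to 0. The iterate converges to (3, 0).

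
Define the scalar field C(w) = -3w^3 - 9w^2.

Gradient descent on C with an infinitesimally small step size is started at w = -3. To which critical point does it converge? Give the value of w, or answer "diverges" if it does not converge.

C'(w) = -9w(w + 2), so C'(-3) = -27.
Gradient descent moves in the -C' direction, i.e. w is increasing.
The nearest critical point in that direction is w = -2, where C'' = 18 > 0 (a local minimum). The iterate converges there.

-2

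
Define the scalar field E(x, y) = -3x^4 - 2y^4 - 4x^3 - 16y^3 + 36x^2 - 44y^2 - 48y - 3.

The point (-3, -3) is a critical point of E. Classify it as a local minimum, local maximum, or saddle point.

local maximum

The mixed partial ∂²E/∂x∂y is 0, so the Hessian at any point is diag(E_xx, E_yy) = diag(12(-3x^2 - 2x + 6), -8(3y^2 + 12y + 11)).
At (-3, -3): H = diag(-180, -16).
Both eigenvalues are negative, so H is negative definite: a local maximum.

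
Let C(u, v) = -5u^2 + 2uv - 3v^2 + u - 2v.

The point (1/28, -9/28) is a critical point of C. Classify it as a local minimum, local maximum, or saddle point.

The Hessian of C is constant: H = [[-10, 2], [2, -6]].
det(H) = (-10)·(-6) − 2² = 56.
det(H) > 0 and tr(H) = -16 < 0, so H is negative definite and the point is a local maximum.

local maximum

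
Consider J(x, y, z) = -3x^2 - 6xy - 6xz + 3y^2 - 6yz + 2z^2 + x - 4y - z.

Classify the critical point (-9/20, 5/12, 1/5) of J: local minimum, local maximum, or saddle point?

The Hessian is constant: H = [[-6, -6, -6], [-6, 6, -6], [-6, -6, 4]].
Leading principal minors: Δ₁ = -6, Δ₂ = -72, Δ₃ = -720.
The minors fit neither the all-positive nor the alternating-sign pattern, so H is indefinite: a saddle point.

saddle point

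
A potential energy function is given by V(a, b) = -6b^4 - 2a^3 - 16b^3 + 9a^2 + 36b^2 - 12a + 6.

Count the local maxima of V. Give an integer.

2

V separates as a function of a plus a function of b, so ∇V=0 decouples.
∂V/∂a = -6(a - 2)(a - 1) = 0 at a ∈ {1, 2}; ∂V/∂b = -24b(b - 1)(b + 3) = 0 at b ∈ {-3, 0, 1}.
The Hessian is diagonal: diag(V_aa, V_bb). Second derivatives: V_aa(1)=6, V_aa(2)=-6; V_bb(-3)=-288, V_bb(0)=72, V_bb(1)=-96.
Local maxima occur where both diagonal entries negative: (2, -3), (2, 1). Count: 2.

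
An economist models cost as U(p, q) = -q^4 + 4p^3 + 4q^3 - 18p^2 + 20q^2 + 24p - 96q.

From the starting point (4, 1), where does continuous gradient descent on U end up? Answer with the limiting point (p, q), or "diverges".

(2, 2)

U is separable, so gradient descent decouples: p follows -∂U/∂p, q follows -∂U/∂q.
∂U/∂p = 12(p - 2)(p - 1); at p=4 this is 72, so p decreases.
∂U/∂q = -4(q - 4)(q - 2)(q + 3); at q=1 this is -48, so q increases.
p converges to its nearest critical value 2 (a local min of the p-part); q converges to 2. The iterate converges to (2, 2).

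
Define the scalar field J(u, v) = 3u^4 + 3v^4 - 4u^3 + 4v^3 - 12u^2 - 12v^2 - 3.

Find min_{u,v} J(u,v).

J(u,v) separates as P(u) + Q(v) − 3, so its minimum is min P + min Q − 3.
P'(u) = 12u(u - 2)(u + 1) vanishes at u ∈ {-1, 0, 2}; Q'(v) = 12v(v - 1)(v + 2) vanishes at v ∈ {-2, 0, 1}.
Local minima of P (where P''>0): P(-1)=-5, P(2)=-32. Local minima of Q: Q(-2)=-32, Q(1)=-5.
So the global minimum of J is P(2) + Q(-2) − 3 = -32 − 32 − 3 = -67, attained at (2, -2).

-67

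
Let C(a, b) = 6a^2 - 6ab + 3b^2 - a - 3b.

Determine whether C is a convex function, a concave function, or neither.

C is quadratic, so its Hessian is the constant matrix H = [[12, -6], [-6, 6]].
det(H) = 36, tr(H) = 18.
det(H) > 0 and tr(H) > 0, so H is positive definite everywhere: convex.

convex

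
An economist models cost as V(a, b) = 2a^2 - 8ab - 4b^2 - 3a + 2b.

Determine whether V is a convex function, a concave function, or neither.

V is quadratic, so its Hessian is the constant matrix H = [[4, -8], [-8, -8]].
det(H) = -96, tr(H) = -4.
det(H) < 0, so H is indefinite: neither convex nor concave.

neither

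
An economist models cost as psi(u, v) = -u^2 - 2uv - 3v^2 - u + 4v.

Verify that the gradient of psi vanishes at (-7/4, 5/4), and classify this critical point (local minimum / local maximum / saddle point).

local maximum

∇psi = (-2u - 2v - 1, -2u - 6v + 4); substituting (-7/4, 5/4) gives ∇psi = (0, 0), so (-7/4, 5/4) is indeed a critical point.
The Hessian of psi is constant: H = [[-2, -2], [-2, -6]].
det(H) = (-2)·(-6) − (-2)² = 8.
det(H) > 0 and tr(H) = -8 < 0, so H is negative definite and the point is a local maximum.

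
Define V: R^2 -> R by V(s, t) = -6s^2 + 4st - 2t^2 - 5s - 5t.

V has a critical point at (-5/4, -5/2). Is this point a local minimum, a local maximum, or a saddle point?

local maximum

The Hessian of V is constant: H = [[-12, 4], [4, -4]].
det(H) = (-12)·(-4) − 4² = 32.
det(H) > 0 and tr(H) = -16 < 0, so H is negative definite and the point is a local maximum.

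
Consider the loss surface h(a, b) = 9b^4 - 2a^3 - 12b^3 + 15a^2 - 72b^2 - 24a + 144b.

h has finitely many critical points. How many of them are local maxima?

h separates as a function of a plus a function of b, so ∇h=0 decouples.
∂h/∂a = -6(a - 4)(a - 1) = 0 at a ∈ {1, 4}; ∂h/∂b = 36(b - 2)(b - 1)(b + 2) = 0 at b ∈ {-2, 1, 2}.
The Hessian is diagonal: diag(h_aa, h_bb). Second derivatives: h_aa(1)=18, h_aa(4)=-18; h_bb(-2)=432, h_bb(1)=-108, h_bb(2)=144.
Local maxima occur where both diagonal entries negative: (4, 1). Count: 1.

1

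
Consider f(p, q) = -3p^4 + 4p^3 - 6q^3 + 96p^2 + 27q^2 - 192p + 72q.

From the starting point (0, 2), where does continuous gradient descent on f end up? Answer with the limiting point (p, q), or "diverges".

(1, -1)

f is separable, so gradient descent decouples: p follows -∂f/∂p, q follows -∂f/∂q.
∂f/∂p = -12(p - 4)(p - 1)(p + 4); at p=0 this is -192, so p increases.
∂f/∂q = -18(q - 4)(q + 1); at q=2 this is 108, so q decreases.
p converges to its nearest critical value 1 (a local min of the p-part); q converges to -1. The iterate converges to (1, -1).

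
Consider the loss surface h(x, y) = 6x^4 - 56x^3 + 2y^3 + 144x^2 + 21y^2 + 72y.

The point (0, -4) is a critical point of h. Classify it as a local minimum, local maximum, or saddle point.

The mixed partial ∂²h/∂x∂y is 0, so the Hessian at any point is diag(h_xx, h_yy) = diag(24(3x^2 - 14x + 12), 6(2y + 7)).
At (0, -4): H = diag(288, -6).
The eigenvalues have opposite signs, so H is indefinite: a saddle point.

saddle point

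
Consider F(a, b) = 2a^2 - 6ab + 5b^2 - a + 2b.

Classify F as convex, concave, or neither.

F is quadratic, so its Hessian is the constant matrix H = [[4, -6], [-6, 10]].
det(H) = 4, tr(H) = 14.
det(H) > 0 and tr(H) > 0, so H is positive definite everywhere: convex.

convex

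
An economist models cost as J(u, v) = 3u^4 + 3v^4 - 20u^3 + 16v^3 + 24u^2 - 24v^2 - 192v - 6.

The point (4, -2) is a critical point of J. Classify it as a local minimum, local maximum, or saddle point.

saddle point

The mixed partial ∂²J/∂u∂v is 0, so the Hessian at any point is diag(J_uu, J_vv) = diag(12(3u^2 - 10u + 4), 12(3v^2 + 8v - 4)).
At (4, -2): H = diag(144, -96).
The eigenvalues have opposite signs, so H is indefinite: a saddle point.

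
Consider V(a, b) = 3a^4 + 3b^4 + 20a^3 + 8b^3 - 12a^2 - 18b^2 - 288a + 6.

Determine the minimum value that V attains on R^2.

-545

V(a,b) separates as P(a) + Q(b) + 6, so its minimum is min P + min Q + 6.
P'(a) = 12(a - 2)(a + 3)(a + 4) vanishes at a ∈ {-4, -3, 2}; Q'(b) = 12b(b - 1)(b + 3) vanishes at b ∈ {-3, 0, 1}.
Local minima of P (where P''>0): P(-4)=448, P(2)=-416. Local minima of Q: Q(-3)=-135, Q(1)=-7.
So the global minimum of V is P(2) + Q(-3) + 6 = -416 − 135 + 6 = -545, attained at (2, -3).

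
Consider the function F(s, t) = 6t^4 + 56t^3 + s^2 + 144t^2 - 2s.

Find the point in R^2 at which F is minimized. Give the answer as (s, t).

F(s,t) separates as P(s) + Q(t), so its minimum is min P + min Q.
P'(s) = 2s - 2 vanishes at s ∈ {1}; Q'(t) = 24t(t + 3)(t + 4) vanishes at t ∈ {-4, -3, 0}.
Local minima of P (where P''>0): P(1)=-1. Local minima of Q: Q(-4)=256, Q(0)=0.
So the global minimum of F is P(1) + Q(0) = -1 + 0 = -1, attained at (1, 0).

(1, 0)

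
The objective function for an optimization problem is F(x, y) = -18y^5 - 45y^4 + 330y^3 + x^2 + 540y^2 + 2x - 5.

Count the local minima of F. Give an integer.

2

F separates as a function of x plus a function of y, so ∇F=0 decouples.
∂F/∂x = 2(x + 1) = 0 at x ∈ {-1}; ∂F/∂y = -90y(y - 3)(y + 1)(y + 4) = 0 at y ∈ {-4, -1, 0, 3}.
The Hessian is diagonal: diag(F_xx, F_yy). Second derivatives: F_xx(-1)=2; F_yy(-4)=7560, F_yy(-1)=-1080, F_yy(0)=1080, F_yy(3)=-7560.
Local minima occur where both diagonal entries positive: (-1, -4), (-1, 0). Count: 2.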